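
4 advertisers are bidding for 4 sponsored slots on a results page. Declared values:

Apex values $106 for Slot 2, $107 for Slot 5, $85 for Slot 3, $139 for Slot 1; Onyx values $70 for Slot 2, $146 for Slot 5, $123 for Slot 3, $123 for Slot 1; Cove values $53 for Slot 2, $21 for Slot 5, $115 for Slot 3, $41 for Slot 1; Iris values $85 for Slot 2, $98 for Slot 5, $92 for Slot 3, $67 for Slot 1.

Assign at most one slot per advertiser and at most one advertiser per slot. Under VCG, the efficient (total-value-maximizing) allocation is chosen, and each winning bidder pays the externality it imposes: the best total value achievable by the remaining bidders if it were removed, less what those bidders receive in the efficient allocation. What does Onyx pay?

Onyx pays $13.

Efficient allocation: Apex→Slot 1 ($139), Onyx→Slot 5 ($146), Cove→Slot 3 ($115), Iris→Slot 2 ($85); total welfare W = $485.
Onyx receives Slot 5 at value $146, so the others get W − 146 = $339.
Without Onyx: best allocation of the remaining 3 bidders over all 4 slots is Apex→Slot 1 ($139), Cove→Slot 3 ($115), Iris→Slot 5 ($98), total $352.
VCG payment = (others' best without Onyx) − (others' welfare with Onyx) = 352 − 339 = $13.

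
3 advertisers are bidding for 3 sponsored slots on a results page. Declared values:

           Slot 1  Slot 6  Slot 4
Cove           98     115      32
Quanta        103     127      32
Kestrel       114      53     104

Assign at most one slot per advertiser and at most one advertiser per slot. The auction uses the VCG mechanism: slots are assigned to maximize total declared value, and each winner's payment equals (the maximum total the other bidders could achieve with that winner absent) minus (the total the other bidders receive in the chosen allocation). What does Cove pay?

Cove pays $10.

Efficient allocation: Cove→Slot 1 ($98), Quanta→Slot 6 ($127), Kestrel→Slot 4 ($104); total welfare W = $329.
Cove receives Slot 1 at value $98, so the others get W − 98 = $231.
Without Cove: best allocation of the remaining 2 bidders over all 3 slots is Quanta→Slot 6 ($127), Kestrel→Slot 1 ($114), total $241.
VCG payment = (others' best without Cove) − (others' welfare with Cove) = 241 − 231 = $10.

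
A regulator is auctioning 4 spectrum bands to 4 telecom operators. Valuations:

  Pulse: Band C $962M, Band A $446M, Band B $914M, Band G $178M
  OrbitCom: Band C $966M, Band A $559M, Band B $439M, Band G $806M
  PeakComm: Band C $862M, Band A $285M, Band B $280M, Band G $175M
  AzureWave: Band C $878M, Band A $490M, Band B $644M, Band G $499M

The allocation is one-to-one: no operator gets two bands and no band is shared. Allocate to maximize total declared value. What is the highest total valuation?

Treat this as an assignment problem: match each operator to one band.
Optimal: Pulse→Band B ($914M), OrbitCom→Band G ($806M), PeakComm→Band C ($862M), AzureWave→Band A ($490M) — total 914+806+862+490 = $3072M.
Column-greedy (each band in turn goes to its best remaining operator) gives $2545M, worse by 527.

Maximum total: $3072M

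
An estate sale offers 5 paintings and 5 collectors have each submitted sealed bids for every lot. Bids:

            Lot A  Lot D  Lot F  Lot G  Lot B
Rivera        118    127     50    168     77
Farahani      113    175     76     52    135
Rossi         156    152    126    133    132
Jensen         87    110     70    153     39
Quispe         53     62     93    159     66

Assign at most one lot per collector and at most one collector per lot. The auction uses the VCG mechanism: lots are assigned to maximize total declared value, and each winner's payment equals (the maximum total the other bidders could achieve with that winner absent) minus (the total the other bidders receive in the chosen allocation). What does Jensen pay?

Jensen pays $74.

Efficient allocation: Rivera→Lot A ($118), Farahani→Lot D ($175), Rossi→Lot B ($132), Jensen→Lot G ($153), Quispe→Lot F ($93); total welfare W = $671.
Jensen receives Lot G at value $153, so the others get W − 153 = $518.
Without Jensen: best allocation of the remaining 4 bidders over all 5 lots is Rivera→Lot G ($168), Farahani→Lot D ($175), Rossi→Lot A ($156), Quispe→Lot F ($93), total $592.
VCG payment = (others' best without Jensen) − (others' welfare with Jensen) = 592 − 518 = $74.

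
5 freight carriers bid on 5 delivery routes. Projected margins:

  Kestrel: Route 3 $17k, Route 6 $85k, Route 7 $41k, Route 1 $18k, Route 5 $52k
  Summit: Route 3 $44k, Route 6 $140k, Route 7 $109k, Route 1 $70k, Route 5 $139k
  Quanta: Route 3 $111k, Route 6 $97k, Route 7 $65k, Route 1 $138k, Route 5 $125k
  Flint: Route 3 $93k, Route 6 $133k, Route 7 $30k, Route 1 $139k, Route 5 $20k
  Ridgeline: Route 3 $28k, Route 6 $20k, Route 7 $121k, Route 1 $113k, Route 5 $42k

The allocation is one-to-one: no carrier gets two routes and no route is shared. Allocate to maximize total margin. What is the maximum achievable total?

Max total: $595k

This is a one-to-one assignment (maximum-weight bipartite matching).
Optimal: Kestrel→Route 6 ($85k), Summit→Route 5 ($139k), Quanta→Route 3 ($111k), Flint→Route 1 ($139k), Ridgeline→Route 7 ($121k) — total 85+139+111+139+121 = $595k.
Row-greedy (each carrier in turn takes its best remaining route) gives $576k, worse by 19.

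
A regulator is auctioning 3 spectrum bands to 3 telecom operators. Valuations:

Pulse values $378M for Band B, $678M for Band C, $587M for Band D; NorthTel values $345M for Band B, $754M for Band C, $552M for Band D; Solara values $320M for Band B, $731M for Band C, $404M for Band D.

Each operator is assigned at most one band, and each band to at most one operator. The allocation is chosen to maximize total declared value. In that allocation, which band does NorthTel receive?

NorthTel receives Band B.

Treat this as an assignment problem: match each operator to one band.
Optimal: Pulse→Band D ($587M), NorthTel→Band B ($345M), Solara→Band C ($731M) — total 587+345+731 = $1663M.
Row-greedy (each operator in turn takes its best remaining band) gives $1550M, worse by 113.
NorthTel's own top band is Band C ($754M), but forcing NorthTel→Band C and reassigning the rest optimally gives only $1661M — worse by 2.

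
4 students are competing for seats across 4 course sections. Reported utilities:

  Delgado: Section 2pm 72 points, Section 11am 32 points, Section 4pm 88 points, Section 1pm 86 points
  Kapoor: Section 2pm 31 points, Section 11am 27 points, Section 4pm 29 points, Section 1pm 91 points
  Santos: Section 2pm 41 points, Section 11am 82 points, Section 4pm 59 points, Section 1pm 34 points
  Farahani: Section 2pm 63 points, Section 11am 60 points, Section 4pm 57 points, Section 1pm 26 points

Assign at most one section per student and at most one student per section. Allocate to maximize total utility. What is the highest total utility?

Max total: 324 points

This is the linear assignment problem.
Optimal: Delgado→Section 4pm (88 points), Kapoor→Section 1pm (91 points), Santos→Section 11am (82 points), Farahani→Section 2pm (63 points) — total 88+91+82+63 = 324 points.
Column-greedy (each section in turn goes to its best remaining student) gives 302 points, worse by 22.
Next-best assignment: Delgado→Section 2pm, Kapoor→Section 1pm, Santos→Section 11am, Farahani→Section 4pm = 302 points.
Swapping Delgado↔Santos (Delgado→Section 11am 32 points, Santos→Section 4pm 59 points) loses 79.
No other one-to-one assignment exceeds 324 points.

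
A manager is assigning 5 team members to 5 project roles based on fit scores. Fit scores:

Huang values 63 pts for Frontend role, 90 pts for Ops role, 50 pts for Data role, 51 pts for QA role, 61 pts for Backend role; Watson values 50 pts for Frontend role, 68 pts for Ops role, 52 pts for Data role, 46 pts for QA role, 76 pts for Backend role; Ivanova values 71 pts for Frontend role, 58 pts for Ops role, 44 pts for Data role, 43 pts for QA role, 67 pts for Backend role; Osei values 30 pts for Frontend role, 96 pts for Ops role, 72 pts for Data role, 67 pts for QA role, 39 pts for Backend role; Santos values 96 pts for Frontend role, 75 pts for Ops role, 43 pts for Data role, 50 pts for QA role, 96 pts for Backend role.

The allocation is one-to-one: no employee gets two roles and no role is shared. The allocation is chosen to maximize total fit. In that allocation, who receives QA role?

Optimal: Huang→Ops role (90 pts), Watson→Backend role (76 pts), Ivanova→QA role (43 pts), Osei→Data role (72 pts), Santos→Frontend role (96 pts) — total 90+76+43+72+96 = 377 pts.
Column-greedy (each role in turn goes to its best remaining employee) gives 362 pts, worse by 15.
Ivanova's own top role is Frontend role (71 pts), but forcing Ivanova→Frontend role and reassigning the rest optimally gives only 376 pts — worse by 1.

Ivanova receives QA role.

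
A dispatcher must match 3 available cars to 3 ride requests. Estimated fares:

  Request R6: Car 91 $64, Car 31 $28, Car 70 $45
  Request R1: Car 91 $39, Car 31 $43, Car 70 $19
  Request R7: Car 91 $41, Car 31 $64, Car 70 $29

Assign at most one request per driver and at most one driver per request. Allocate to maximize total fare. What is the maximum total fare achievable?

Max total: $148

Treat this as an assignment problem: match each driver to one request.
Optimal: Car 91→Request R1 ($39), Car 31→Request R7 ($64), Car 70→Request R6 ($45) — total 39+64+45 = $148.
Column-greedy (each request in turn goes to its best remaining driver) gives $136, worse by 12.
Next-best assignment: Car 91→Request R6, Car 31→Request R7, Car 70→Request R1 = $147.
Checked against all permutations: $148 is optimal.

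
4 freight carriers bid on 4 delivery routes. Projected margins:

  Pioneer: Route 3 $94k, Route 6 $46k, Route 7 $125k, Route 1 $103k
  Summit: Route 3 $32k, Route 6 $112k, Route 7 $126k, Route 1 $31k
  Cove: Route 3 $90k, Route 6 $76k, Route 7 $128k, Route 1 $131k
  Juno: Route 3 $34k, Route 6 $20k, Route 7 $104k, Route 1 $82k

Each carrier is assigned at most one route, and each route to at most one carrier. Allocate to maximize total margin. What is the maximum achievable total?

This is a one-to-one assignment (maximum-weight bipartite matching).
Optimal: Pioneer→Route 3 ($94k), Summit→Route 6 ($112k), Cove→Route 1 ($131k), Juno→Route 7 ($104k) — total 94+112+131+104 = $441k.
Column-greedy (each route in turn goes to its best remaining carrier) gives $416k, worse by 25.
Next-best assignment: Pioneer→Route 3, Summit→Route 6, Cove→Route 7, Juno→Route 1 = $416k.
Swapping Juno↔Summit (Juno→Route 6 $20k, Summit→Route 7 $126k) loses 70.
No other one-to-one assignment exceeds $441k.

Maximum total: $441k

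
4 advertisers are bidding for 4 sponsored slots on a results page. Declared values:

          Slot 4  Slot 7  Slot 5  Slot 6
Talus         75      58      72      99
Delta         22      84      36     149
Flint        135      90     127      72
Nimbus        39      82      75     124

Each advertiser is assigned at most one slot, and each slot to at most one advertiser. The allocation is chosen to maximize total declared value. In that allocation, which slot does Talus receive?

Optimal: Talus→Slot 5 ($72), Delta→Slot 6 ($149), Flint→Slot 4 ($135), Nimbus→Slot 7 ($82) — total 72+149+135+82 = $438.
Column-greedy (each slot in turn goes to its best remaining advertiser) gives $393, worse by 45.
Swapping Nimbus↔Talus (Nimbus→Slot 5 $75, Talus→Slot 7 $58) loses 21.
Talus's own top slot is Slot 6 ($99), but forcing Talus→Slot 6 and reassigning the rest optimally gives only $393 — worse by 45.

Talus receives Slot 5.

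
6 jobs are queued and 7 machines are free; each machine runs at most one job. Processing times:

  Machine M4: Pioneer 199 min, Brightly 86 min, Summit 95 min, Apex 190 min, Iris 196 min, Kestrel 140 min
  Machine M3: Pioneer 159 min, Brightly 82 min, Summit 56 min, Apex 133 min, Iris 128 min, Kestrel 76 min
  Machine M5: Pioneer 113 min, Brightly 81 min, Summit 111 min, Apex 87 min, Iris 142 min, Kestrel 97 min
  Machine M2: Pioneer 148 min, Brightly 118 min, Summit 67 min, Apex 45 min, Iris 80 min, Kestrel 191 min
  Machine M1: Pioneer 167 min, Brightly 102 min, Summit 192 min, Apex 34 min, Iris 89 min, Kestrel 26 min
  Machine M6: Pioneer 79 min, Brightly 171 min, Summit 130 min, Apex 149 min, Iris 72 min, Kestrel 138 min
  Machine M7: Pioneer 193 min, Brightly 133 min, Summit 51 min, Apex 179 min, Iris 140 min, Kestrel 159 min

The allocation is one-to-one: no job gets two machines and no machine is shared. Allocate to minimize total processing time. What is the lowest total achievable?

This is the linear assignment problem.
Optimal: Pioneer→Machine M5 (113 min), Brightly→Machine M3 (82 min), Summit→Machine M7 (51 min), Apex→Machine M2 (45 min), Iris→Machine M6 (72 min), Kestrel→Machine M1 (26 min) — total 113+82+51+45+72+26 = 389 min.
Column-greedy (each machine in turn goes to its cheapest remaining job) gives 414 min, worse by 25.
Swapping Iris↔Pioneer (Iris→Machine M5 142 min, Pioneer→Machine M6 79 min) adds 36.
Every other assignment is strictly worse.

Minimum total: 389 min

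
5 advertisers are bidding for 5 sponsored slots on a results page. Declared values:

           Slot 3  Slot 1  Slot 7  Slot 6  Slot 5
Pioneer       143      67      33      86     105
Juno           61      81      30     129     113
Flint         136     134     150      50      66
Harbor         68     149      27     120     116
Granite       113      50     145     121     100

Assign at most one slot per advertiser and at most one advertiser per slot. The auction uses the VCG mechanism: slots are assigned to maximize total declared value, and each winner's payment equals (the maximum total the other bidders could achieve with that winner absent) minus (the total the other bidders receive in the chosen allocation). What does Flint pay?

Efficient allocation: Pioneer→Slot 3 ($143), Juno→Slot 5 ($113), Flint→Slot 7 ($150), Harbor→Slot 1 ($149), Granite→Slot 6 ($121); total welfare W = $676.
Flint receives Slot 7 at value $150, so the others get W − 150 = $526.
Without Flint: best allocation of the remaining 4 bidders over all 5 slots is Pioneer→Slot 3 ($143), Juno→Slot 6 ($129), Harbor→Slot 1 ($149), Granite→Slot 7 ($145), total $566.
VCG payment = (others' best without Flint) − (others' welfare with Flint) = 566 − 526 = $40.

Flint pays $40.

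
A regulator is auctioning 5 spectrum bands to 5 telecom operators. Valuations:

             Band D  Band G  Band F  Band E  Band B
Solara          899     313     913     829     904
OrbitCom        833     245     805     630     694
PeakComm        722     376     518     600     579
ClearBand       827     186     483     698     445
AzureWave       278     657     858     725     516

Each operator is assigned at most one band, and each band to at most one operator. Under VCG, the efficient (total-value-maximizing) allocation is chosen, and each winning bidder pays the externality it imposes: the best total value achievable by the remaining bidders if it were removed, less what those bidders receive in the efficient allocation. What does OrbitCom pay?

Efficient allocation: Solara→Band B ($904M), OrbitCom→Band F ($805M), PeakComm→Band E ($600M), ClearBand→Band D ($827M), AzureWave→Band G ($657M); total welfare W = $3793M.
OrbitCom receives Band F at value $805M, so the others get W − 805 = $2988M.
Without OrbitCom: best allocation of the remaining 4 bidders over all 5 bands is Solara→Band B ($904M), PeakComm→Band E ($600M), ClearBand→Band D ($827M), AzureWave→Band F ($858M), total $3189M.
VCG payment = (others' best without OrbitCom) − (others' welfare with OrbitCom) = 3189 − 2988 = $201M.

OrbitCom pays $201M.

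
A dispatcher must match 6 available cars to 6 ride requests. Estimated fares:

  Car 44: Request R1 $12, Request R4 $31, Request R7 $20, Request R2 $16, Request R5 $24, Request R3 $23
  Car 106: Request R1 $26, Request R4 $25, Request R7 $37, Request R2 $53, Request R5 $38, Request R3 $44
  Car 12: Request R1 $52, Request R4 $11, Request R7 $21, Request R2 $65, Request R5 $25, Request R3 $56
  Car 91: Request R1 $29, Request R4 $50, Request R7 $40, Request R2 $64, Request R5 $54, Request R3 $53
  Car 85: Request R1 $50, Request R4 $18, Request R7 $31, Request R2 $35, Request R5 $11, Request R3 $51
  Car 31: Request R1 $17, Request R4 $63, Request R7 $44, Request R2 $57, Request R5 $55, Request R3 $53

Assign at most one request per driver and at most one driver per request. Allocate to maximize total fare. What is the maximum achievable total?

Maximum total: $296

This is the linear assignment problem.
Optimal: Car 44→Request R7 ($20), Car 106→Request R2 ($53), Car 12→Request R3 ($56), Car 91→Request R5 ($54), Car 85→Request R1 ($50), Car 31→Request R4 ($63) — total 20+53+56+54+50+63 = $296.
Row-greedy (each driver in turn takes its best remaining request) gives $288, worse by 8.
Swapping Car 31↔Car 12 (Car 31→Request R3 $53, Car 12→Request R4 $11) loses 55.
No other one-to-one assignment exceeds $296.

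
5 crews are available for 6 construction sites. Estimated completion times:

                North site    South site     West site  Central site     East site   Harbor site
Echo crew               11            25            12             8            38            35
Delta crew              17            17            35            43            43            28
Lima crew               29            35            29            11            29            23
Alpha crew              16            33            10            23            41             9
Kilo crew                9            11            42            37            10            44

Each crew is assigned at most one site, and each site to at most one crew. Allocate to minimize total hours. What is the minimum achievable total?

This is a one-to-one assignment (minimum-cost bipartite matching).
Optimal: Echo crew→North site (11 hours), Delta crew→South site (17 hours), Lima crew→Central site (11 hours), Alpha crew→Harbor site (9 hours), Kilo crew→East site (10 hours) — total 11+17+11+9+10 = 58 hours.
Column-greedy (each site in turn goes to its cheapest remaining crew) gives 73 hours, worse by 15.
No other one-to-one assignment undercuts 58 hours.

Minimum total: 58 hours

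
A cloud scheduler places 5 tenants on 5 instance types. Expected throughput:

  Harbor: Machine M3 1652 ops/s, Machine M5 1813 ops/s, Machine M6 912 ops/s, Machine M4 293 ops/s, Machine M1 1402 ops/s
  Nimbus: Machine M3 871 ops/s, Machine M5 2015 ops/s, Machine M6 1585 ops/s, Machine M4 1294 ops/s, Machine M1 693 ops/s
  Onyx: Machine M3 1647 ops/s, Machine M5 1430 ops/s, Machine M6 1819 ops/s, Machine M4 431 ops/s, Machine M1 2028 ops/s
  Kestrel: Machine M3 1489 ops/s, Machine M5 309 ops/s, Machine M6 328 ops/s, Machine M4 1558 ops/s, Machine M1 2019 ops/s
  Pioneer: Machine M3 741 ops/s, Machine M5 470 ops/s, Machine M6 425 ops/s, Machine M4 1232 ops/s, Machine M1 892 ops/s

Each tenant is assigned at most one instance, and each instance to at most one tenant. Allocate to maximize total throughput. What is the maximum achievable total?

Maximum total: 8737 ops/s

Optimal: Harbor→Machine M3 (1652 ops/s), Nimbus→Machine M5 (2015 ops/s), Onyx→Machine M6 (1819 ops/s), Kestrel→Machine M1 (2019 ops/s), Pioneer→Machine M4 (1232 ops/s) — total 1652+2015+1819+2019+1232 = 8737 ops/s.
Max-entry greedy (repeatedly take the single best remaining cell) gives 7678 ops/s, worse by 1059.
Swapping Nimbus↔Kestrel (Nimbus→Machine M1 693 ops/s, Kestrel→Machine M5 309 ops/s) loses 3032.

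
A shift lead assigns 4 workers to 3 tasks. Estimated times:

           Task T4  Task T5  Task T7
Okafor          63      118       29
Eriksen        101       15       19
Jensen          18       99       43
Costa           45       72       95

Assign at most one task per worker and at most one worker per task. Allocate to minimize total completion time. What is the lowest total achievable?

This is a one-to-one assignment (minimum-cost bipartite matching).
Optimal: Jensen→Task T4 (18 min), Eriksen→Task T5 (15 min), Okafor→Task T7 (29 min) — total 18+15+29 = 62 min.
Swapping Eriksen↔Okafor (Eriksen→Task T7 19 min, Okafor→Task T5 118 min) adds 93.

Min total: 62 min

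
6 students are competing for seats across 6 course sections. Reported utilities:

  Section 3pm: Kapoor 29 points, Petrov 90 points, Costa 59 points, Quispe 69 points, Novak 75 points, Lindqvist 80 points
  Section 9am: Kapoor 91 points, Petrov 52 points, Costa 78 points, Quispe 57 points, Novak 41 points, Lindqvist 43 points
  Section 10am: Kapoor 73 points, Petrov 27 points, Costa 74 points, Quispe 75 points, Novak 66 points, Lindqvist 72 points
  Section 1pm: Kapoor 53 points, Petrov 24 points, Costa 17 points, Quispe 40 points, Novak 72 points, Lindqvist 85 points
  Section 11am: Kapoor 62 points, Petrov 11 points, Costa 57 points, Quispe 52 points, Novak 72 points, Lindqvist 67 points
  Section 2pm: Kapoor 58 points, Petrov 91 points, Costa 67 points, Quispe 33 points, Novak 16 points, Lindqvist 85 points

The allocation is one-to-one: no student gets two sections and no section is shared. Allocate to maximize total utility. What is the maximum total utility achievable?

Optimal: Kapoor→Section 9am (91 points), Petrov→Section 2pm (91 points), Costa→Section 10am (74 points), Quispe→Section 3pm (69 points), Novak→Section 11am (72 points), Lindqvist→Section 1pm (85 points) — total 91+91+74+69+72+85 = 482 points.
Column-greedy (each section in turn goes to its best remaining student) gives 480 points, worse by 2.
Checked against all permutations: 482 points is optimal.

Maximum total: 482 points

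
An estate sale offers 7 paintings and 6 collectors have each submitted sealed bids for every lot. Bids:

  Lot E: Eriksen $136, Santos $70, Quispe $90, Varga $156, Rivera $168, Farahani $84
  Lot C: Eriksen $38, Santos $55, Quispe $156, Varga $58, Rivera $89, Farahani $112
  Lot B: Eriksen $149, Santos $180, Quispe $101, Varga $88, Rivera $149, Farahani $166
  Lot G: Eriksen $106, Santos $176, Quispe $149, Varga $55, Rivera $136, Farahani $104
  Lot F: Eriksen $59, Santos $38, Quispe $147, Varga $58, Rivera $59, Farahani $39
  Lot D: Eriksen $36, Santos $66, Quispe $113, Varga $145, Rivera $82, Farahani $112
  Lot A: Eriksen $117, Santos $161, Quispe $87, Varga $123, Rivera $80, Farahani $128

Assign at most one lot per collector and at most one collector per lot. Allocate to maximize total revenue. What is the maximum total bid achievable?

Maximum total: $928

Optimal: Eriksen→Lot A ($117), Santos→Lot G ($176), Quispe→Lot C ($156), Varga→Lot D ($145), Rivera→Lot E ($168), Farahani→Lot B ($166) — total 117+176+156+145+168+166 = $928.
Max-entry greedy (repeatedly take the single best remaining cell) gives $883, worse by 45.
Next-best assignment: Eriksen→Lot B, Santos→Lot G, Quispe→Lot C, Varga→Lot D, Rivera→Lot E, Farahani→Lot A = $922.
No other one-to-one assignment exceeds $928.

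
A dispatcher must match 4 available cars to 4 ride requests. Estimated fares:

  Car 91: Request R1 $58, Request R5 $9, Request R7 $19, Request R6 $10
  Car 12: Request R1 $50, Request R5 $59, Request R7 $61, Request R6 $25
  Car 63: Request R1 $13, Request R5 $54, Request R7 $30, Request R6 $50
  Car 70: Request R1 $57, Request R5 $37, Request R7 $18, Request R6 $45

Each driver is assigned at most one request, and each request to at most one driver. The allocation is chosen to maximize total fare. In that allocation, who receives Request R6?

Car 70 receives Request R6.

Optimal: Car 91→Request R1 ($58), Car 12→Request R7 ($61), Car 63→Request R5 ($54), Car 70→Request R6 ($45) — total 58+61+54+45 = $218.
Column-greedy (each request in turn goes to its best remaining driver) gives $192, worse by 26.
Next-best assignment: Car 91→Request R1, Car 12→Request R7, Car 63→Request R6, Car 70→Request R5 = $206.
Swapping Car 70↔Car 91 (Car 70→Request R1 $57, Car 91→Request R6 $10) loses 36.
Car 70's own top request is Request R1 ($57), but forcing Car 70→Request R1 and reassigning the rest optimally gives only $185 — worse by 33.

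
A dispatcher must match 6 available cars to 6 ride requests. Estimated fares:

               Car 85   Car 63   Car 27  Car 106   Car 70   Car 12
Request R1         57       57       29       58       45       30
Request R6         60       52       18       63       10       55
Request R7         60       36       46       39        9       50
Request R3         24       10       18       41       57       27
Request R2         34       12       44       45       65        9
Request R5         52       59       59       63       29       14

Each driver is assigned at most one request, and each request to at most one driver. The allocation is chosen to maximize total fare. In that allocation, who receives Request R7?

Optimal: Car 85→Request R7 ($60), Car 63→Request R1 ($57), Car 27→Request R5 ($59), Car 106→Request R3 ($41), Car 70→Request R2 ($65), Car 12→Request R6 ($55) — total 60+57+59+41+65+55 = $337.
Column-greedy (each request in turn goes to its best remaining driver) gives $328, worse by 9.
Next-best assignment: Car 85→Request R7, Car 63→Request R1, Car 27→Request R2, Car 106→Request R5, Car 70→Request R3, Car 12→Request R6 = $336.
Swapping Car 106↔Car 63 (Car 106→Request R1 $58, Car 63→Request R3 $10) loses 30.
Car 85's own top request is Request R6 ($60), but forcing Car 85→Request R6 and reassigning the rest optimally gives only $332 — worse by 5.

Car 85 receives Request R7.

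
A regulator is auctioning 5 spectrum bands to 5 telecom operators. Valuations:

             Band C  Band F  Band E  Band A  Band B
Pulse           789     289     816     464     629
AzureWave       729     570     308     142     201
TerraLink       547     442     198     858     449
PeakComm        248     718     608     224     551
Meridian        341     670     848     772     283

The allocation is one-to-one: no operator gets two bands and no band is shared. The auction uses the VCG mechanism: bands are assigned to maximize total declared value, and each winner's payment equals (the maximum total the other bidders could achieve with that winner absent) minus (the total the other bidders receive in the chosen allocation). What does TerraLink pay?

TerraLink pays $111M.

Efficient allocation: Pulse→Band B ($629M), AzureWave→Band C ($729M), TerraLink→Band A ($858M), PeakComm→Band F ($718M), Meridian→Band E ($848M); total welfare W = $3782M.
TerraLink receives Band A at value $858M, so the others get W − 858 = $2924M.
Without TerraLink: best allocation of the remaining 4 bidders over all 5 bands is Pulse→Band E ($816M), AzureWave→Band C ($729M), PeakComm→Band F ($718M), Meridian→Band A ($772M), total $3035M.
VCG payment = (others' best without TerraLink) − (others' welfare with TerraLink) = 3035 − 2924 = $111M.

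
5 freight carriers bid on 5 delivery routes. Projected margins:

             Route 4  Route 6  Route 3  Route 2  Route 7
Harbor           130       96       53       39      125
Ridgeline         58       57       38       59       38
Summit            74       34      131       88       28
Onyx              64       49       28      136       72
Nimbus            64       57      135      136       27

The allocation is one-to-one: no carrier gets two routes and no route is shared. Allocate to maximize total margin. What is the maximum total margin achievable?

This is the linear assignment problem.
Optimal: Harbor→Route 7 ($125k), Ridgeline→Route 6 ($57k), Summit→Route 4 ($74k), Onyx→Route 2 ($136k), Nimbus→Route 3 ($135k) — total 125+57+74+136+135 = $527k.
Row-greedy (each carrier in turn takes its best remaining route) gives $449k, worse by 78.
No other one-to-one assignment exceeds $527k.

Max total: $527k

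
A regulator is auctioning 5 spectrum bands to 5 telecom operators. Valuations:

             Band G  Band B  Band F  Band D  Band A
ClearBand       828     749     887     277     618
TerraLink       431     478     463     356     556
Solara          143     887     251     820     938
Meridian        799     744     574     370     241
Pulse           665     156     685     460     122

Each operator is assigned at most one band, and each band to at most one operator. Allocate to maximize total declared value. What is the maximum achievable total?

Maximum total: $3672M

This is the linear assignment problem.
Optimal: ClearBand→Band F ($887M), TerraLink→Band A ($556M), Solara→Band D ($820M), Meridian→Band B ($744M), Pulse→Band G ($665M) — total 887+556+820+744+665 = $3672M.
Max-entry greedy (repeatedly take the single best remaining cell) gives $3562M, worse by 110.
Swapping Meridian↔ClearBand (Meridian→Band F $574M, ClearBand→Band B $749M) loses 308.
Every other assignment is strictly worse.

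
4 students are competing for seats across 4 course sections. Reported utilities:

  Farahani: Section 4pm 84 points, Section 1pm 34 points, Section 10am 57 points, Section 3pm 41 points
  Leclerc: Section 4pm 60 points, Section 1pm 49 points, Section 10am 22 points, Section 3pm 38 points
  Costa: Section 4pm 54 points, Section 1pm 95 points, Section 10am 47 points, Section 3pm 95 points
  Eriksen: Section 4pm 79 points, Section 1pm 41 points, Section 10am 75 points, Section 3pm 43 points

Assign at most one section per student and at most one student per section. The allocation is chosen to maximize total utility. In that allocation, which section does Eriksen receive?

Eriksen receives Section 10am.

Treat this as an assignment problem: match each student to one section.
Optimal: Farahani→Section 4pm (84 points), Leclerc→Section 1pm (49 points), Costa→Section 3pm (95 points), Eriksen→Section 10am (75 points) — total 84+49+95+75 = 303 points.
Column-greedy (each section in turn goes to its best remaining student) gives 292 points, worse by 11.
Next-best assignment: Farahani→Section 4pm, Leclerc→Section 3pm, Costa→Section 1pm, Eriksen→Section 10am = 292 points.
Swapping Farahani↔Costa (Farahani→Section 3pm 41 points, Costa→Section 4pm 54 points) loses 84.
Checked against all permutations: 303 points is optimal.
Eriksen's own top section is Section 4pm (79 points), but forcing Eriksen→Section 4pm and reassigning the rest optimally gives only 280 points — worse by 23.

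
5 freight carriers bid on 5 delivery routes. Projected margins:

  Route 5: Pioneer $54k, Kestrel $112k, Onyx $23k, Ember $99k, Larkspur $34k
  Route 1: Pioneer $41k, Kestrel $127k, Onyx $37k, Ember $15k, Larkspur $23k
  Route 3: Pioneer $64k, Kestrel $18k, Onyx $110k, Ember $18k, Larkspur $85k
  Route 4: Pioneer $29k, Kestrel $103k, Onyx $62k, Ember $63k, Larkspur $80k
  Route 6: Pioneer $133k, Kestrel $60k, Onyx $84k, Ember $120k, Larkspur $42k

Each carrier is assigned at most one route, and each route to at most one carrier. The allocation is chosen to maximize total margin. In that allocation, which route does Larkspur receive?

Larkspur receives Route 4.

Optimal: Pioneer→Route 6 ($133k), Kestrel→Route 1 ($127k), Onyx→Route 3 ($110k), Ember→Route 5 ($99k), Larkspur→Route 4 ($80k) — total 133+127+110+99+80 = $549k.
Column-greedy (each route in turn goes to its best remaining carrier) gives $463k, worse by 86.
Swapping Onyx↔Ember (Onyx→Route 5 $23k, Ember→Route 3 $18k) loses 168.
Larkspur's own top route is Route 3 ($85k), but forcing Larkspur→Route 3 and reassigning the rest optimally gives only $506k — worse by 43.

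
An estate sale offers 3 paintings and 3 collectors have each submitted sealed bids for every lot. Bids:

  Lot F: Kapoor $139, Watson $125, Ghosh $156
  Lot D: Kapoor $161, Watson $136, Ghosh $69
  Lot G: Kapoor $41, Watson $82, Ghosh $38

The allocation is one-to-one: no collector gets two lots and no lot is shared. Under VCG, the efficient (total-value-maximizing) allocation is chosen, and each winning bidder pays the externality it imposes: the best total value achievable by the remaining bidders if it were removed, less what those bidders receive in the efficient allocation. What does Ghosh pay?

Ghosh pays $43.

Efficient allocation: Kapoor→Lot D ($161), Watson→Lot G ($82), Ghosh→Lot F ($156); total welfare W = $399.
Ghosh receives Lot F at value $156, so the others get W − 156 = $243.
Without Ghosh: best allocation of the remaining 2 bidders over all 3 lots is Kapoor→Lot D ($161), Watson→Lot F ($125), total $286.
VCG payment = (others' best without Ghosh) − (others' welfare with Ghosh) = 286 − 243 = $43.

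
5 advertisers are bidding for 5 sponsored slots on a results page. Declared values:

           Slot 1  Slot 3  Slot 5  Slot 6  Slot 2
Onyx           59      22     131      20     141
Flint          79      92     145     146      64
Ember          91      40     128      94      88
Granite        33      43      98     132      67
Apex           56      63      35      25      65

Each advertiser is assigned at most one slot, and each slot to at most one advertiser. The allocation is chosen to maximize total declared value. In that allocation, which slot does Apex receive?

Apex receives Slot 3.

Optimal: Onyx→Slot 2 ($141), Flint→Slot 5 ($145), Ember→Slot 1 ($91), Granite→Slot 6 ($132), Apex→Slot 3 ($63) — total 141+145+91+132+63 = $572.
Apex's own top slot is Slot 2 ($65), but forcing Apex→Slot 2 and reassigning the rest optimally gives only $511 — worse by 61.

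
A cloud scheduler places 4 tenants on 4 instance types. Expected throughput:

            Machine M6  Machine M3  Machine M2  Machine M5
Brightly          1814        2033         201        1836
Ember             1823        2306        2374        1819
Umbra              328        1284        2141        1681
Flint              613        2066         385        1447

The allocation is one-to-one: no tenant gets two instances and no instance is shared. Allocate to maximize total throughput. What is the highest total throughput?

This is a one-to-one assignment (maximum-weight bipartite matching).
Optimal: Brightly→Machine M6 (1814 ops/s), Ember→Machine M2 (2374 ops/s), Umbra→Machine M5 (1681 ops/s), Flint→Machine M3 (2066 ops/s) — total 1814+2374+1681+2066 = 7935 ops/s.
Column-greedy (each instance in turn goes to its best remaining tenant) gives 7866 ops/s, worse by 69.
No other one-to-one assignment exceeds 7935 ops/s.

Max total: 7935 ops/s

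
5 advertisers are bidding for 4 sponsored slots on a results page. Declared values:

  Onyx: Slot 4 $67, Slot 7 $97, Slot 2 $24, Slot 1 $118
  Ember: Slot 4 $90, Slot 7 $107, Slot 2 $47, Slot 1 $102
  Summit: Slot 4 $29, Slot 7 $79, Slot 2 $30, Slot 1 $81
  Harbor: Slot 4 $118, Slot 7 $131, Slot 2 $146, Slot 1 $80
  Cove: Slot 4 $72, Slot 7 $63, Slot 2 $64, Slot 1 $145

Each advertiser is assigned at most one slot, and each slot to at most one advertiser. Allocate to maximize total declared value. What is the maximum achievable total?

Maximum total: $478

This is a one-to-one assignment (maximum-weight bipartite matching).
Optimal: Ember→Slot 4 ($90), Onyx→Slot 7 ($97), Harbor→Slot 2 ($146), Cove→Slot 1 ($145) — total 90+97+146+145 = $478.
Row-greedy (each advertiser in turn takes its best remaining slot) gives $373, worse by 105.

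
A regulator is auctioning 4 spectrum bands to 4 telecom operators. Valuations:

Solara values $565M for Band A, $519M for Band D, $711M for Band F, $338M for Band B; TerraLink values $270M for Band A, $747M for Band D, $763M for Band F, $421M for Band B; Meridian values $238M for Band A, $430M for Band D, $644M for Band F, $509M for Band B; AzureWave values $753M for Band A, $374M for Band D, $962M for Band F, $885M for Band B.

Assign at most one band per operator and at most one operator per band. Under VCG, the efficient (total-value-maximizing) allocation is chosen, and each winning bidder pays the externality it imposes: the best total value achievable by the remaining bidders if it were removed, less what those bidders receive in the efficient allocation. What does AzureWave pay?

AzureWave pays $11M.

Efficient allocation: Solara→Band A ($565M), TerraLink→Band D ($747M), Meridian→Band F ($644M), AzureWave→Band B ($885M); total welfare W = $2841M.
AzureWave receives Band B at value $885M, so the others get W − 885 = $1956M.
Without AzureWave: best allocation of the remaining 3 bidders over all 4 bands is Solara→Band F ($711M), TerraLink→Band D ($747M), Meridian→Band B ($509M), total $1967M.
VCG payment = (others' best without AzureWave) − (others' welfare with AzureWave) = 1967 − 1956 = $11M.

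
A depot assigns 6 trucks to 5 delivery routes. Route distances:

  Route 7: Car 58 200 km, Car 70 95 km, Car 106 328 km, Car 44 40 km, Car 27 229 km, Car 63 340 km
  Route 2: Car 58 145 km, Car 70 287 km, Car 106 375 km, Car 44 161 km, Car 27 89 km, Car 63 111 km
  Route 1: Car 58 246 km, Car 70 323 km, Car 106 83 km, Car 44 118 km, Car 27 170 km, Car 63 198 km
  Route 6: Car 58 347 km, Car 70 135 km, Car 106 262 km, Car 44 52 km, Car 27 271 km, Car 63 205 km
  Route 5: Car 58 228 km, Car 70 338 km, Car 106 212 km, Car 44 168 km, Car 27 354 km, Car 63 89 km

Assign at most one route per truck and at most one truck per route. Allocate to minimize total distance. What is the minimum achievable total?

Optimal: Car 70→Route 7 (95 km), Car 27→Route 2 (89 km), Car 106→Route 1 (83 km), Car 44→Route 6 (52 km), Car 63→Route 5 (89 km) — total 95+89+83+52+89 = 408 km.
Row-greedy (each truck in turn takes its cheapest remaining route) gives 729 km, worse by 321.
No other one-to-one assignment undercuts 408 km.

Minimum total: 408 km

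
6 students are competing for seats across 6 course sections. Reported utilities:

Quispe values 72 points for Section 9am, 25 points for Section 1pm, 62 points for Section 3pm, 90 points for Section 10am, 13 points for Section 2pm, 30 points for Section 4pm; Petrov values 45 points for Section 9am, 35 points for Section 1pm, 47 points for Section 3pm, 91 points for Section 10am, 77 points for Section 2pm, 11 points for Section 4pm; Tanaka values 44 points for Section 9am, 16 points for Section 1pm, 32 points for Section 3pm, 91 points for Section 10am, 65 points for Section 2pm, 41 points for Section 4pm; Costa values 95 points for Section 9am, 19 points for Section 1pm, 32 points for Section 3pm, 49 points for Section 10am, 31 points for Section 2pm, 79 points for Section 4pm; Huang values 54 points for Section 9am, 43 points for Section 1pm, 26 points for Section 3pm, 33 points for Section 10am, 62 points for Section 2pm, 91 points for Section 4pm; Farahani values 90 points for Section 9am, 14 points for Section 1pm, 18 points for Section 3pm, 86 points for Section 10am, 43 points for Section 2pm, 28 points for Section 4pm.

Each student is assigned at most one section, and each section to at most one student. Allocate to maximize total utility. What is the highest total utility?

Max total: 442 points

This is a one-to-one assignment (maximum-weight bipartite matching).
Optimal: Quispe→Section 3pm (62 points), Petrov→Section 2pm (77 points), Tanaka→Section 10am (91 points), Costa→Section 4pm (79 points), Huang→Section 1pm (43 points), Farahani→Section 9am (90 points) — total 62+77+91+79+43+90 = 442 points.
Column-greedy (each section in turn goes to its best remaining student) gives 384 points, worse by 58.
Next-best assignment: Quispe→Section 3pm, Petrov→Section 1pm, Tanaka→Section 2pm, Costa→Section 9am, Huang→Section 4pm, Farahani→Section 10am = 434 points.
Checked against all permutations: 442 points is optimal.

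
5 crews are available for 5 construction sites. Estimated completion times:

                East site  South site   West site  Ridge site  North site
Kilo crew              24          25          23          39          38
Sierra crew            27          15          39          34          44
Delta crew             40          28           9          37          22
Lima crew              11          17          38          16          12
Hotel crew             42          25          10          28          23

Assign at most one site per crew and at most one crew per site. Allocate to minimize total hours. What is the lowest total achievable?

Minimum total: 87 hours

Optimal: Kilo crew→East site (24 hours), Sierra crew→South site (15 hours), Delta crew→West site (9 hours), Lima crew→Ridge site (16 hours), Hotel crew→North site (23 hours) — total 24+15+9+16+23 = 87 hours.
Column-greedy (each site in turn goes to its cheapest remaining crew) gives 101 hours, worse by 14.
Checked against all permutations: 87 hours is optimal.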